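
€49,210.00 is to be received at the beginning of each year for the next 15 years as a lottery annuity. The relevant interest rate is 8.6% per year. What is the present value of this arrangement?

This is an annuity due: 15 payments of €49,210.00 at the beginning of each year.
Periodic rate r = 0.086 per year.
PV = PMT × [(1 − (1+r)^−n)/r] × (1+r) = 49,210 × [1 − (1+r)^−15] / r × (1+r) = €441,143.53

€441,143.53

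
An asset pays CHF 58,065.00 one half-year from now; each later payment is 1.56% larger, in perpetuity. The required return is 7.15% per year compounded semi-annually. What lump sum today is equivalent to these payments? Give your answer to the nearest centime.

Periodic rate r = 0.0715/2 per half-year.
Growing perpetuity (Gordon): PV = PMT₁ / (r − g) = 58,065 / (r − 0.0156) = CHF 2,881,637.72.

CHF 2,881,637.72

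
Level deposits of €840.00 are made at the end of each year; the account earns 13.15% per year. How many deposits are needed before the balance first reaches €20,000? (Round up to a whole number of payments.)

Periodic rate r = 0.1315 per year.
Ordinary annuity FV: 20,000 = 840 × [((1+r)^n − 1)/r].
(1+r)^n = 1 + 20,000 × r / 840, so n = ln(1 + 20,000·r/840) / ln(1+r) = 11.48.
Round up to a whole number of payments: n = 12.

12 payments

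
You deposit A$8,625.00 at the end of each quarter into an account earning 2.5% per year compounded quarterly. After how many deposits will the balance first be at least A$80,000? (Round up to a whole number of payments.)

10 payments

Periodic rate r = 0.025/4 per quarter; n is counted in quarters.
Ordinary annuity FV: 80,000 = 8,625 × [((1+r)^n − 1)/r].
(1+r)^n = 1 + 80,000 × r / 8,625, so n = ln(1 + 80,000·r/8,625) / ln(1+r) = 9.04.
Round up to a whole number of payments: n = 10.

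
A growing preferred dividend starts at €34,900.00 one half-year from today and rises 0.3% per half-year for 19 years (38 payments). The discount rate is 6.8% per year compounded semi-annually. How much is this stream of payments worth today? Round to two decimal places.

Periodic rate r = 0.068/2 per half-year; n is counted in half-years.
Growing ordinary annuity: PV = PMT₁ × [1 − ((1+g)/(1+r))^n] / (r − g) = 34,900 × [1 − ((1+0.003)/(1+r))^38] / (r − 0.003) = €771,712.33.

€771,712.33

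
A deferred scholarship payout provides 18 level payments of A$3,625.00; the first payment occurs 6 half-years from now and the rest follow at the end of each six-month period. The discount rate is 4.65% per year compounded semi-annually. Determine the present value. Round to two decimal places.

Ordinary annuity of 18 payments, first payment at period 6.
Periodic rate r = 0.0465/2 per half-year; n is counted in half-years.
The ordinary-annuity PV formula values the stream one period before the first payment (period 5); discount that back 5 periods:
PV₀ = 3,625 × [1 − (1+r)^−18] / r × (1+r)^−5 = A$47,089.96

A$47,089.96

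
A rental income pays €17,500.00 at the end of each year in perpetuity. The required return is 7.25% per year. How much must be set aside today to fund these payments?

€241,379.31

Periodic rate r = 0.0725 per year.
Level perpetuity: PV = PMT / r = 17,500 / (0.0725) = €241,379.31.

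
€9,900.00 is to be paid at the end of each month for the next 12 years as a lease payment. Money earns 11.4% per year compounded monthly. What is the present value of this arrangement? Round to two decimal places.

This is an ordinary annuity: 144 payments of €9,900.00 at the end of each month.
Periodic rate r = 0.114/12 per month; n is counted in months.
PV = PMT × [(1 − (1+r)^−n)/r] = 9,900 × [1 − (1+r)^−144] / r = €775,050.06

€775,050.06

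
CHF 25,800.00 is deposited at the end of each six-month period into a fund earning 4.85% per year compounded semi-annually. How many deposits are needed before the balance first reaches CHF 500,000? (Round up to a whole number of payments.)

17 payments

Periodic rate r = 0.0485/2 per half-year; n is counted in half-years.
Ordinary annuity FV: 500,000 = 25,800 × [((1+r)^n − 1)/r].
(1+r)^n = 1 + 500,000 × r / 25,800, so n = ln(1 + 500,000·r/25,800) / ln(1+r) = 16.08.
Round up to a whole number of payments: n = 17.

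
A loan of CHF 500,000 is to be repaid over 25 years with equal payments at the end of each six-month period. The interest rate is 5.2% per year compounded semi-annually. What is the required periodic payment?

CHF 17,983.05

Level ordinary annuity; solve PV = PMT × [(1 − (1+r)^−n)/r] for PMT.
Periodic rate r = 0.052/2 per half-year; n is counted in half-years.
With n = 50: PMT = 500,000 / ([(1 − (1+r)^−n)/r]) = CHF 17,983.05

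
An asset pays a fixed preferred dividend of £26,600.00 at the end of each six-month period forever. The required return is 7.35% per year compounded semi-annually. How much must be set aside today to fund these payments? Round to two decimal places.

£723,809.52

Periodic rate r = 0.0735/2 per half-year.
Level perpetuity: PV = PMT / r = 26,600 / (0.0735/2) = £723,809.52.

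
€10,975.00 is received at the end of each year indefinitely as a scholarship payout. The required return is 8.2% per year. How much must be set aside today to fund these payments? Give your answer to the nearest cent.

€133,841.46

Periodic rate r = 0.082 per year.
Level perpetuity: PV = PMT / r = 10,975 / (0.082) = €133,841.46.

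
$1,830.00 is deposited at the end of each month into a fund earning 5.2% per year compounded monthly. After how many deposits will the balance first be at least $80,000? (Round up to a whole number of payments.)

41 payments

Periodic rate r = 0.052/12 per month; n is counted in months.
Ordinary annuity FV: 80,000 = 1,830 × [((1+r)^n − 1)/r].
(1+r)^n = 1 + 80,000 × r / 1,830, so n = ln(1 + 80,000·r/1,830) / ln(1+r) = 40.12.
Round up to a whole number of payments: n = 41.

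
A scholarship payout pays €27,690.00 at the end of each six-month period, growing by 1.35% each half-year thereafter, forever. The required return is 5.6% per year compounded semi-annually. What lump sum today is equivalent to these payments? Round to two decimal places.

Periodic rate r = 0.056/2 per half-year.
Growing perpetuity (Gordon): PV = PMT₁ / (r − g) = 27,690 / (r − 0.0135) = €1,909,655.17.

€1,909,655.17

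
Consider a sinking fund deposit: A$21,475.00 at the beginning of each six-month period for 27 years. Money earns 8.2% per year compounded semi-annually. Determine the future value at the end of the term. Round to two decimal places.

A$4,229,371.39

This is an annuity due: 54 deposits of A$21,475.00 at the beginning of each six-month period.
Periodic rate r = 0.082/2 per half-year; n is counted in half-years.
FV = PMT × [((1+r)^n − 1)/r] × (1+r) = 21,475 × [(1+r)^54 − 1] / r × (1+r) = A$4,229,371.39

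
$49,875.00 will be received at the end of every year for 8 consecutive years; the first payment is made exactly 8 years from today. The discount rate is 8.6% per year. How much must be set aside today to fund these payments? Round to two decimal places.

Ordinary annuity of 8 payments, first payment at period 8.
Periodic rate r = 0.086 per year.
The ordinary-annuity PV formula values the stream one period before the first payment (period 7); discount that back 7 periods:
PV₀ = 49,875 × [1 − (1+r)^−8] / r × (1+r)^−7 = $157,275.47

$157,275.47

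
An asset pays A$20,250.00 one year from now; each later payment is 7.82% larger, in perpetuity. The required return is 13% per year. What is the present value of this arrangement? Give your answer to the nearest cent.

Periodic rate r = 0.13 per year.
Growing perpetuity (Gordon): PV = PMT₁ / (r − g) = 20,250 / (r − 0.0782) = A$390,926.64.

A$390,926.64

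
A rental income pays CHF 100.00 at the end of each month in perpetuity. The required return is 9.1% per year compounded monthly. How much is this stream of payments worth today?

CHF 13,186.81

Periodic rate r = 0.091/12 per month.
Level perpetuity: PV = PMT / r = 100 / (0.091/12) = CHF 13,186.81.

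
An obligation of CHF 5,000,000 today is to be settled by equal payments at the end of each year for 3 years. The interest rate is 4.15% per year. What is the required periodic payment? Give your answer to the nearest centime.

CHF 1,806,874.45

Level ordinary annuity; solve PV = PMT × [(1 − (1+r)^−n)/r] for PMT.
Periodic rate r = 0.0415 per year.
With n = 3: PMT = 5,000,000 / ([(1 − (1+r)^−n)/r]) = CHF 1,806,874.45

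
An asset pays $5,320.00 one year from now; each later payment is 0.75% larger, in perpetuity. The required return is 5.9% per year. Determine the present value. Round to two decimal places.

$103,300.97

Periodic rate r = 0.059 per year.
Growing perpetuity (Gordon): PV = PMT₁ / (r − g) = 5,320 / (r − 0.0075) = $103,300.97.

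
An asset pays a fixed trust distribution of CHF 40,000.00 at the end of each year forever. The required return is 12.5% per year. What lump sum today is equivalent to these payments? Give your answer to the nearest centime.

Periodic rate r = 0.125 per year.
Level perpetuity: PV = PMT / r = 40,000 / (0.125) = CHF 320,000.00.

CHF 320,000.00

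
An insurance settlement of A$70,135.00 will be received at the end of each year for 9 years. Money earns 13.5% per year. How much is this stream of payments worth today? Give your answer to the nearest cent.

This is an ordinary annuity: 9 payments of A$70,135.00 at the end of each year.
Periodic rate r = 0.135 per year.
PV = PMT × [(1 − (1+r)^−n)/r] = 70,135 × [1 − (1+r)^−9] / r = A$353,315.74

A$353,315.74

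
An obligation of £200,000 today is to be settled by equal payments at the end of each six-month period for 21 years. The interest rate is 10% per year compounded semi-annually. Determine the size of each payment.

Level ordinary annuity; solve PV = PMT × [(1 − (1+r)^−n)/r] for PMT.
Periodic rate r = 0.1/2 per half-year; n is counted in half-years.
With n = 42: PMT = 200,000 / ([(1 − (1+r)^−n)/r]) = £11,478.94

£11,478.94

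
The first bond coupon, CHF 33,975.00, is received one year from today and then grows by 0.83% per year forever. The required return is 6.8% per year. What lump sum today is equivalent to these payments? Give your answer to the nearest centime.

Periodic rate r = 0.068 per year.
Growing perpetuity (Gordon): PV = PMT₁ / (r − g) = 33,975 / (r − 0.0083) = CHF 569,095.48.

CHF 569,095.48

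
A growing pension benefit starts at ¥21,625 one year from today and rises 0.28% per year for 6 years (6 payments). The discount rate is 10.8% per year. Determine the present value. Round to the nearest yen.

Periodic rate r = 0.108 per year.
Growing ordinary annuity: PV = PMT₁ × [1 − ((1+g)/(1+r))^n] / (r − g) = 21,625 × [1 − ((1+0.0028)/(1+r))^6] / (r − 0.0028) = ¥92,584.

¥92,584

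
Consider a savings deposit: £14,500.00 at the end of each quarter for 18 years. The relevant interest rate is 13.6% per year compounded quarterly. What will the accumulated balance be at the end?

£4,309,051.60

This is an ordinary annuity: 72 deposits of £14,500.00 at the end of each quarter.
Periodic rate r = 0.136/4 per quarter; n is counted in quarters.
FV = PMT × [((1+r)^n − 1)/r] = 14,500 × [(1+r)^72 − 1] / r = £4,309,051.60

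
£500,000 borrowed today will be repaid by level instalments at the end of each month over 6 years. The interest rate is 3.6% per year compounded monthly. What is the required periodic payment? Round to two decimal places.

£7,731.79

Level ordinary annuity; solve PV = PMT × [(1 − (1+r)^−n)/r] for PMT.
Periodic rate r = 0.036/12 per month; n is counted in months.
With n = 72: PMT = 500,000 / ([(1 − (1+r)^−n)/r]) = £7,731.79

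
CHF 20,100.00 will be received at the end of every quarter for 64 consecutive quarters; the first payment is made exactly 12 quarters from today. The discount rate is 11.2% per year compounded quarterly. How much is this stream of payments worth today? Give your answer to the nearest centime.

CHF 439,321.83

Ordinary annuity of 64 payments, first payment at period 12.
Periodic rate r = 0.112/4 per quarter; n is counted in quarters.
The ordinary-annuity PV formula values the stream one period before the first payment (period 11); discount that back 11 periods:
PV₀ = 20,100 × [1 − (1+r)^−64] / r × (1+r)^−11 = CHF 439,321.83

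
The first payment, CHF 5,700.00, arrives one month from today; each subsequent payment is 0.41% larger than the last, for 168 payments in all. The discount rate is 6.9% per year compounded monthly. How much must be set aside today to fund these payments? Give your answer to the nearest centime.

CHF 832,776.29

Periodic rate r = 0.069/12 per month; n is counted in months.
Growing ordinary annuity: PV = PMT₁ × [1 − ((1+g)/(1+r))^n] / (r − g) = 5,700 × [1 − ((1+0.0041)/(1+r))^168] / (r − 0.0041) = CHF 832,776.29.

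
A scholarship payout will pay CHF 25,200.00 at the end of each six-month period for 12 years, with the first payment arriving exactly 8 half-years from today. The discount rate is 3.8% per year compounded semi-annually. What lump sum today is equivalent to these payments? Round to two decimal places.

Ordinary annuity of 24 payments, first payment at period 8.
Periodic rate r = 0.038/2 per half-year; n is counted in half-years.
The ordinary-annuity PV formula values the stream one period before the first payment (period 7); discount that back 7 periods:
PV₀ = 25,200 × [1 − (1+r)^−24] / r × (1+r)^−7 = CHF 422,566.42

CHF 422,566.42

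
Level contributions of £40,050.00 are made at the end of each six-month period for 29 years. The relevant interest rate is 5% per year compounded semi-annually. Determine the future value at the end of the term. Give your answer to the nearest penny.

£5,106,828.72

This is an ordinary annuity: 58 deposits of £40,050.00 at the end of each six-month period.
Periodic rate r = 0.05/2 per half-year; n is counted in half-years.
FV = PMT × [((1+r)^n − 1)/r] = 40,050 × [(1+r)^58 − 1] / r = £5,106,828.72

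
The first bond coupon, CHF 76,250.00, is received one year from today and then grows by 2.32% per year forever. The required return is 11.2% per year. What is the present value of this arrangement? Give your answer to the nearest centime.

Periodic rate r = 0.112 per year.
Growing perpetuity (Gordon): PV = PMT₁ / (r − g) = 76,250 / (r − 0.0232) = CHF 858,671.17.

CHF 858,671.17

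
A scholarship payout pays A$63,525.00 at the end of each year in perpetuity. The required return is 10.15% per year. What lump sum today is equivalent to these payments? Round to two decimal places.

Periodic rate r = 0.1015 per year.
Level perpetuity: PV = PMT / r = 63,525 / (0.1015) = A$625,862.07.

A$625,862.07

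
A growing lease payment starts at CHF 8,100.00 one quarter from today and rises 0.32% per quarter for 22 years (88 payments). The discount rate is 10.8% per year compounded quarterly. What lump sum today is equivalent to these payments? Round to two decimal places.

Periodic rate r = 0.108/4 per quarter; n is counted in quarters.
Growing ordinary annuity: PV = PMT₁ × [1 − ((1+g)/(1+r))^n] / (r − g) = 8,100 × [1 − ((1+0.0032)/(1+r))^88] / (r − 0.0032) = CHF 297,103.56.

CHF 297,103.56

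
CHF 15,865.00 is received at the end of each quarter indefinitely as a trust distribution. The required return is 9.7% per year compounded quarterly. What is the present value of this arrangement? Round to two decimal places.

Periodic rate r = 0.097/4 per quarter.
Level perpetuity: PV = PMT / r = 15,865 / (0.097/4) = CHF 654,226.80.

CHF 654,226.80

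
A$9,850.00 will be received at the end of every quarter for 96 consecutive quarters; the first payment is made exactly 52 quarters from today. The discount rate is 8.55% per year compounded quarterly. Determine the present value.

Ordinary annuity of 96 payments, first payment at period 52.
Periodic rate r = 0.0855/4 per quarter; n is counted in quarters.
The ordinary-annuity PV formula values the stream one period before the first payment (period 51); discount that back 51 periods:
PV₀ = 9,850 × [1 − (1+r)^−96] / r × (1+r)^−51 = A$136,132.09

A$136,132.09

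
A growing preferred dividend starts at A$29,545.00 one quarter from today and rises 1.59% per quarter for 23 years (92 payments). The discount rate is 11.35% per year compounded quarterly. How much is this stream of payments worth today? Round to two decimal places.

A$1,597,800.84

Periodic rate r = 0.1135/4 per quarter; n is counted in quarters.
Growing ordinary annuity: PV = PMT₁ × [1 − ((1+g)/(1+r))^n] / (r − g) = 29,545 × [1 − ((1+0.0159)/(1+r))^92] / (r − 0.0159) = A$1,597,800.84.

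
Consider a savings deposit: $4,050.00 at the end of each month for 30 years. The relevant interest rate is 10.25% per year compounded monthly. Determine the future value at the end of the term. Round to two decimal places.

$9,657,889.08

This is an ordinary annuity: 360 deposits of $4,050.00 at the end of each month.
Periodic rate r = 0.1025/12 per month; n is counted in months.
FV = PMT × [((1+r)^n − 1)/r] = 4,050 × [(1+r)^360 − 1] / r = $9,657,889.08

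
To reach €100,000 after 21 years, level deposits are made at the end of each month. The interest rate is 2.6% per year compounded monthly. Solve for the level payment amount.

Level ordinary annuity; solve FV = PMT × [((1+r)^n − 1)/r] for PMT.
Periodic rate r = 0.026/12 per month; n is counted in months.
With n = 252: PMT = 100,000 / ([((1+r)^n − 1)/r]) = €298.72

€298.72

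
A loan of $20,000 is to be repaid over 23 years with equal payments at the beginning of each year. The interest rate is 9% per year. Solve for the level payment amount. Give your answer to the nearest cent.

$1,915.26

Level annuity due; solve PV = PMT × [(1 − (1+r)^−n)/r] × (1+r) for PMT.
Periodic rate r = 0.09 per year.
With n = 23: PMT = 20,000 / ([(1 − (1+r)^−n)/r] × (1+r)) = $1,915.26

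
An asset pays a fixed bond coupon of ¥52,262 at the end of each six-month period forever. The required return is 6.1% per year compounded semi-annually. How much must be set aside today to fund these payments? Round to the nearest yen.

¥1,713,508

Periodic rate r = 0.061/2 per half-year.
Level perpetuity: PV = PMT / r = 52,262 / (0.061/2) = ¥1,713,508.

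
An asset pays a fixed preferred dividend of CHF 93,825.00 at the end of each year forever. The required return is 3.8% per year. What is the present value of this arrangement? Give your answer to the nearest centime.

Periodic rate r = 0.038 per year.
Level perpetuity: PV = PMT / r = 93,825 / (0.038) = CHF 2,469,078.95.

CHF 2,469,078.95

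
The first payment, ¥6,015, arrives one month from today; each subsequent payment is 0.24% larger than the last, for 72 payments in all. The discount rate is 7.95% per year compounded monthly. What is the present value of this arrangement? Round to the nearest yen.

¥371,974

Periodic rate r = 0.0795/12 per month; n is counted in months.
Growing ordinary annuity: PV = PMT₁ × [1 − ((1+g)/(1+r))^n] / (r − g) = 6,015 × [1 − ((1+0.0024)/(1+r))^72] / (r − 0.0024) = ¥371,974.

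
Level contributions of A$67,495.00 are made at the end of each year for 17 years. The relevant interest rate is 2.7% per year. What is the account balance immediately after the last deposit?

A$1,432,111.57

This is an ordinary annuity: 17 deposits of A$67,495.00 at the end of each year.
Periodic rate r = 0.027 per year.
FV = PMT × [((1+r)^n − 1)/r] = 67,495 × [(1+r)^17 − 1] / r = A$1,432,111.57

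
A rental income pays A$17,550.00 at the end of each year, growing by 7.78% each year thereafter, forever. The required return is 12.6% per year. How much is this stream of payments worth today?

Periodic rate r = 0.126 per year.
Growing perpetuity (Gordon): PV = PMT₁ / (r − g) = 17,550 / (r − 0.0778) = A$364,107.88.

A$364,107.88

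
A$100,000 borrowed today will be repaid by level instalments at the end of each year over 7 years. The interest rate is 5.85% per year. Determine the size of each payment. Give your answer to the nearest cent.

A$17,818.11

Level ordinary annuity; solve PV = PMT × [(1 − (1+r)^−n)/r] for PMT.
Periodic rate r = 0.0585 per year.
With n = 7: PMT = 100,000 / ([(1 − (1+r)^−n)/r]) = A$17,818.11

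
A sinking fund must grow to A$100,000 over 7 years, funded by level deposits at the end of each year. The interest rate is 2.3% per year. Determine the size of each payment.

Level ordinary annuity; solve FV = PMT × [((1+r)^n − 1)/r] for PMT.
Periodic rate r = 0.023 per year.
With n = 7: PMT = 100,000 / ([((1+r)^n − 1)/r]) = A$13,329.87

A$13,329.87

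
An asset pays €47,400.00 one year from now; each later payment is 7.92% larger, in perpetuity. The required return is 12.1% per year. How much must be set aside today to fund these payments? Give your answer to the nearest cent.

Periodic rate r = 0.121 per year.
Growing perpetuity (Gordon): PV = PMT₁ / (r − g) = 47,400 / (r − 0.0792) = €1,133,971.29.

€1,133,971.29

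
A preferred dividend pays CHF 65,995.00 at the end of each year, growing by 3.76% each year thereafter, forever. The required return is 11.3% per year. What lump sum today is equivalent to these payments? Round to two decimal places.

CHF 875,265.25

Periodic rate r = 0.113 per year.
Growing perpetuity (Gordon): PV = PMT₁ / (r − g) = 65,995 / (r − 0.0376) = CHF 875,265.25.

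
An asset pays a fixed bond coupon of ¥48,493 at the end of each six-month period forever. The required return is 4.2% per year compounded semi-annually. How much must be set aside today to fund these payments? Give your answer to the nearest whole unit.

¥2,309,190

Periodic rate r = 0.042/2 per half-year.
Level perpetuity: PV = PMT / r = 48,493 / (0.042/2) = ¥2,309,190.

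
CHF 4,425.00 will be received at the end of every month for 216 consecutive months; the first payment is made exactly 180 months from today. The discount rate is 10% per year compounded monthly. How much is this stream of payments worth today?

CHF 100,194.28

Ordinary annuity of 216 payments, first payment at period 180.
Periodic rate r = 0.1/12 per month; n is counted in months.
The ordinary-annuity PV formula values the stream one period before the first payment (period 179); discount that back 179 periods:
PV₀ = 4,425 × [1 − (1+r)^−216] / r × (1+r)^−179 = CHF 100,194.28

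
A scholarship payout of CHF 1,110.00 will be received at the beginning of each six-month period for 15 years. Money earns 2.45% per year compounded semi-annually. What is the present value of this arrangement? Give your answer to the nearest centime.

This is an annuity due: 30 payments of CHF 1,110.00 at the beginning of each six-month period.
Periodic rate r = 0.0245/2 per half-year; n is counted in half-years.
PV = PMT × [(1 − (1+r)^−n)/r] × (1+r) = 1,110 × [1 − (1+r)^−30] / r × (1+r) = CHF 28,065.99

CHF 28,065.99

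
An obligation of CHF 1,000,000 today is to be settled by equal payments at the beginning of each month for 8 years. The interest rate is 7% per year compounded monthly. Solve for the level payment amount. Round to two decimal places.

CHF 13,554.65

Level annuity due; solve PV = PMT × [(1 − (1+r)^−n)/r] × (1+r) for PMT.
Periodic rate r = 0.07/12 per month; n is counted in months.
With n = 96: PMT = 1,000,000 / ([(1 − (1+r)^−n)/r] × (1+r)) = CHF 13,554.65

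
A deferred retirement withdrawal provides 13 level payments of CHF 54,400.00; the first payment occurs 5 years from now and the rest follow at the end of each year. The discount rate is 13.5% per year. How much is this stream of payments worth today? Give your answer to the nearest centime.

CHF 196,008.79

Ordinary annuity of 13 payments, first payment at period 5.
Periodic rate r = 0.135 per year.
The ordinary-annuity PV formula values the stream one period before the first payment (period 4); discount that back 4 periods:
PV₀ = 54,400 × [1 − (1+r)^−13] / r × (1+r)^−4 = CHF 196,008.79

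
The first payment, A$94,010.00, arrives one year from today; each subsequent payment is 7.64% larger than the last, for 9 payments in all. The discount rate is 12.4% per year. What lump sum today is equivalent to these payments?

Periodic rate r = 0.124 per year.
Growing ordinary annuity: PV = PMT₁ × [1 − ((1+g)/(1+r))^n] / (r − g) = 94,010 × [1 − ((1+0.0764)/(1+r))^9] / (r − 0.0764) = A$637,069.66.

A$637,069.66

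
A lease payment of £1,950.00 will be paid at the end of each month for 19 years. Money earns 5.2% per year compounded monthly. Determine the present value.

£282,097.73

This is an ordinary annuity: 228 payments of £1,950.00 at the end of each month.
Periodic rate r = 0.052/12 per month; n is counted in months.
PV = PMT × [(1 − (1+r)^−n)/r] = 1,950 × [1 − (1+r)^−228] / r = £282,097.73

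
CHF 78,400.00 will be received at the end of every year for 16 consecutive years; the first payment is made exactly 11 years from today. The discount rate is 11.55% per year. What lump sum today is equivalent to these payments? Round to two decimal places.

CHF 187,945.33

Ordinary annuity of 16 payments, first payment at period 11.
Periodic rate r = 0.1155 per year.
The ordinary-annuity PV formula values the stream one period before the first payment (period 10); discount that back 10 periods:
PV₀ = 78,400 × [1 − (1+r)^−16] / r × (1+r)^−10 = CHF 187,945.33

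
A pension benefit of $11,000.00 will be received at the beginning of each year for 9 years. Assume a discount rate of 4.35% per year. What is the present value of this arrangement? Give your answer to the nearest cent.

This is an annuity due: 9 payments of $11,000.00 at the beginning of each year.
Periodic rate r = 0.0435 per year.
PV = PMT × [(1 − (1+r)^−n)/r] × (1+r) = 11,000 × [1 − (1+r)^−9] / r × (1+r) = $84,001.46

$84,001.46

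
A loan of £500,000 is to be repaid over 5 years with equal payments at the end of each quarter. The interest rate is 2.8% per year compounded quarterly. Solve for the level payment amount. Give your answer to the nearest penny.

£26,878.08

Level ordinary annuity; solve PV = PMT × [(1 − (1+r)^−n)/r] for PMT.
Periodic rate r = 0.028/4 per quarter; n is counted in quarters.
With n = 20: PMT = 500,000 / ([(1 − (1+r)^−n)/r]) = £26,878.08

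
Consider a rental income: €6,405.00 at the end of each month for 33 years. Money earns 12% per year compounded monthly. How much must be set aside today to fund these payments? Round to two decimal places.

This is an ordinary annuity: 396 payments of €6,405.00 at the end of each month.
Periodic rate r = 0.12/12 per month; n is counted in months.
PV = PMT × [(1 − (1+r)^−n)/r] = 6,405 × [1 − (1+r)^−396] / r = €628,047.54

€628,047.54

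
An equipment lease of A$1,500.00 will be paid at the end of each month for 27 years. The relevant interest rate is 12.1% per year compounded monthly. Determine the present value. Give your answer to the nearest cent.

A$142,995.95

This is an ordinary annuity: 324 payments of A$1,500.00 at the end of each month.
Periodic rate r = 0.121/12 per month; n is counted in months.
PV = PMT × [(1 − (1+r)^−n)/r] = 1,500 × [1 − (1+r)^−324] / r = A$142,995.95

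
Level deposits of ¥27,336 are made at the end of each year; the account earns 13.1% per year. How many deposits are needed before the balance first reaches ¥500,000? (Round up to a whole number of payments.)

Periodic rate r = 0.131 per year.
Ordinary annuity FV: 500,000 = 27,336 × [((1+r)^n − 1)/r].
(1+r)^n = 1 + 500,000 × r / 27,336, so n = ln(1 + 500,000·r/27,336) / ln(1+r) = 9.93.
Round up to a whole number of payments: n = 10.

10 payments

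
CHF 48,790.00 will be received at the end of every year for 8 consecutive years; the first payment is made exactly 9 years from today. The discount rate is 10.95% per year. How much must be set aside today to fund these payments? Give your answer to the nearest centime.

CHF 109,538.63

Ordinary annuity of 8 payments, first payment at period 9.
Periodic rate r = 0.1095 per year.
The ordinary-annuity PV formula values the stream one period before the first payment (period 8); discount that back 8 periods:
PV₀ = 48,790 × [1 − (1+r)^−8] / r × (1+r)^−8 = CHF 109,538.63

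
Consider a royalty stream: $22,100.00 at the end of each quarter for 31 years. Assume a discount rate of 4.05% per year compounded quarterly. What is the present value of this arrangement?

$1,556,848.56

This is an ordinary annuity: 124 payments of $22,100.00 at the end of each quarter.
Periodic rate r = 0.0405/4 per quarter; n is counted in quarters.
PV = PMT × [(1 − (1+r)^−n)/r] = 22,100 × [1 − (1+r)^−124] / r = $1,556,848.56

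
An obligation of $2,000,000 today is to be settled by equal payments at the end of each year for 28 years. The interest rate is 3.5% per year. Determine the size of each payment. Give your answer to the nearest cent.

$113,205.29

Level ordinary annuity; solve PV = PMT × [(1 − (1+r)^−n)/r] for PMT.
Periodic rate r = 0.035 per year.
With n = 28: PMT = 2,000,000 / ([(1 − (1+r)^−n)/r]) = $113,205.29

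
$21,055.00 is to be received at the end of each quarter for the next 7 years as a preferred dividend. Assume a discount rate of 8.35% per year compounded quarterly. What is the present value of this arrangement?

$443,039.11

This is an ordinary annuity: 28 payments of $21,055.00 at the end of each quarter.
Periodic rate r = 0.0835/4 per quarter; n is counted in quarters.
PV = PMT × [(1 − (1+r)^−n)/r] = 21,055 × [1 − (1+r)^−28] / r = $443,039.11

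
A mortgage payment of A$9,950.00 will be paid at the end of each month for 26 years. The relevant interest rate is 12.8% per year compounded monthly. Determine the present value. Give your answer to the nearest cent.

A$898,762.56

This is an ordinary annuity: 312 payments of A$9,950.00 at the end of each month.
Periodic rate r = 0.128/12 per month; n is counted in months.
PV = PMT × [(1 − (1+r)^−n)/r] = 9,950 × [1 − (1+r)^−312] / r = A$898,762.56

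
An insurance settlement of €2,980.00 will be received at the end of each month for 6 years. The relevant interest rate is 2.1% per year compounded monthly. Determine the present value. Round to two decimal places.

This is an ordinary annuity: 72 payments of €2,980.00 at the end of each month.
Periodic rate r = 0.021/12 per month; n is counted in months.
PV = PMT × [(1 − (1+r)^−n)/r] = 2,980 × [1 − (1+r)^−72] / r = €201,427.67

€201,427.67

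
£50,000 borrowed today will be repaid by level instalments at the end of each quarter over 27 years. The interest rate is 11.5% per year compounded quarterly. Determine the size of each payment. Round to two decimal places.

£1,508.13

Level ordinary annuity; solve PV = PMT × [(1 − (1+r)^−n)/r] for PMT.
Periodic rate r = 0.115/4 per quarter; n is counted in quarters.
With n = 108: PMT = 50,000 / ([(1 − (1+r)^−n)/r]) = £1,508.13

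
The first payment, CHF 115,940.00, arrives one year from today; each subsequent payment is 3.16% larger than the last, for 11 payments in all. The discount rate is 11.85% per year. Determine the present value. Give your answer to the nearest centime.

CHF 786,099.28

Periodic rate r = 0.1185 per year.
Growing ordinary annuity: PV = PMT₁ × [1 − ((1+g)/(1+r))^n] / (r − g) = 115,940 × [1 − ((1+0.0316)/(1+r))^11] / (r − 0.0316) = CHF 786,099.28.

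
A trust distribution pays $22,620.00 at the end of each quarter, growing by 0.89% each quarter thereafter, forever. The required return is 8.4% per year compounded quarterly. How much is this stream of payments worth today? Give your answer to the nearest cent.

$1,869,421.49

Periodic rate r = 0.084/4 per quarter.
Growing perpetuity (Gordon): PV = PMT₁ / (r − g) = 22,620 / (r − 0.0089) = $1,869,421.49.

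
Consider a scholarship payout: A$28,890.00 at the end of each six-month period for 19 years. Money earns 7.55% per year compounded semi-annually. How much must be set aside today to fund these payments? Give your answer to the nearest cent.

This is an ordinary annuity: 38 payments of A$28,890.00 at the end of each six-month period.
Periodic rate r = 0.0755/2 per half-year; n is counted in half-years.
PV = PMT × [(1 − (1+r)^−n)/r] = 28,890 × [1 − (1+r)^−38] / r = A$578,097.78

A$578,097.78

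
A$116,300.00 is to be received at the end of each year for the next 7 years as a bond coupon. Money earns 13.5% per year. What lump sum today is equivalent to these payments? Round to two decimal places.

A$506,443.42

This is an ordinary annuity: 7 payments of A$116,300.00 at the end of each year.
Periodic rate r = 0.135 per year.
PV = PMT × [(1 − (1+r)^−n)/r] = 116,300 × [1 − (1+r)^−7] / r = A$506,443.42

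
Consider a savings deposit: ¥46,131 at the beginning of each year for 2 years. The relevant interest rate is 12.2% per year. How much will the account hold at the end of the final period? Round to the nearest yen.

This is an annuity due: 2 deposits of ¥46,131 at the beginning of each year.
Periodic rate r = 0.122 per year.
FV = PMT × [((1+r)^n − 1)/r] × (1+r) = 46,131 × [(1+r)^2 − 1] / r × (1+r) = ¥109,833

¥109,833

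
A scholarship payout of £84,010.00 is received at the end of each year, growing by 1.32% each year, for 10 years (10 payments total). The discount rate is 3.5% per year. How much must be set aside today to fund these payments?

Periodic rate r = 0.035 per year.
Growing ordinary annuity: PV = PMT₁ × [1 − ((1+g)/(1+r))^n] / (r − g) = 84,010 × [1 − ((1+0.0132)/(1+r))^10] / (r − 0.0132) = £738,922.52.

£738,922.52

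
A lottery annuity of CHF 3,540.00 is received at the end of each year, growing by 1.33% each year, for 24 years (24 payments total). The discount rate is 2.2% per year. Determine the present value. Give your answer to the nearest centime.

CHF 75,478.98

Periodic rate r = 0.022 per year.
Growing ordinary annuity: PV = PMT₁ × [1 − ((1+g)/(1+r))^n] / (r − g) = 3,540 × [1 − ((1+0.0133)/(1+r))^24] / (r − 0.0133) = CHF 75,478.98.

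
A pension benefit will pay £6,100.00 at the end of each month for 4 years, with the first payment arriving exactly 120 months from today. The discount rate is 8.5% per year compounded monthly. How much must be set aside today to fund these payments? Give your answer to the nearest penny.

Ordinary annuity of 48 payments, first payment at period 120.
Periodic rate r = 0.085/12 per month; n is counted in months.
The ordinary-annuity PV formula values the stream one period before the first payment (period 119); discount that back 119 periods:
PV₀ = 6,100 × [1 − (1+r)^−48] / r × (1+r)^−119 = £106,846.22

£106,846.22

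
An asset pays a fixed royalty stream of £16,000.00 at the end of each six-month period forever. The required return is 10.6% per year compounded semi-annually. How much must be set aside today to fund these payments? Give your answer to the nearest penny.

£301,886.79

Periodic rate r = 0.106/2 per half-year.
Level perpetuity: PV = PMT / r = 16,000 / (0.106/2) = £301,886.79.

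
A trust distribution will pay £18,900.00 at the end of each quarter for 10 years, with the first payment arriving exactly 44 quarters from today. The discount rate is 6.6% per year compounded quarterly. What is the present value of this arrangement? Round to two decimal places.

Ordinary annuity of 40 payments, first payment at period 44.
Periodic rate r = 0.066/4 per quarter; n is counted in quarters.
The ordinary-annuity PV formula values the stream one period before the first payment (period 43); discount that back 43 periods:
PV₀ = 18,900 × [1 − (1+r)^−40] / r × (1+r)^−43 = £272,223.08

£272,223.08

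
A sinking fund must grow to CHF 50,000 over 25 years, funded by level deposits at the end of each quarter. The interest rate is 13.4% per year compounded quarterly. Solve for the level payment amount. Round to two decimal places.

Level ordinary annuity; solve FV = PMT × [((1+r)^n − 1)/r] for PMT.
Periodic rate r = 0.134/4 per quarter; n is counted in quarters.
With n = 100: PMT = 50,000 / ([((1+r)^n − 1)/r]) = CHF 64.47

CHF 64.47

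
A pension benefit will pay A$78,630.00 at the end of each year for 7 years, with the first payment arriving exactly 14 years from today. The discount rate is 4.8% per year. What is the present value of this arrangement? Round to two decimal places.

A$249,144.89

Ordinary annuity of 7 payments, first payment at period 14.
Periodic rate r = 0.048 per year.
The ordinary-annuity PV formula values the stream one period before the first payment (period 13); discount that back 13 periods:
PV₀ = 78,630 × [1 − (1+r)^−7] / r × (1+r)^−13 = A$249,144.89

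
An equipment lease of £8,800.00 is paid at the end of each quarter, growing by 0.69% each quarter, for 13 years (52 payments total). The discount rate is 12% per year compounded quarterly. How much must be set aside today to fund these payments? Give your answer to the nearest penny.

£263,834.09

Periodic rate r = 0.12/4 per quarter; n is counted in quarters.
Growing ordinary annuity: PV = PMT₁ × [1 − ((1+g)/(1+r))^n] / (r − g) = 8,800 × [1 − ((1+0.0069)/(1+r))^52] / (r − 0.0069) = £263,834.09.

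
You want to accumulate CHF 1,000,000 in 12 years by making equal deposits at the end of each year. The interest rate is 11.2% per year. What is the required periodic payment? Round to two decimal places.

Level ordinary annuity; solve FV = PMT × [((1+r)^n − 1)/r] for PMT.
Periodic rate r = 0.112 per year.
With n = 12: PMT = 1,000,000 / ([((1+r)^n − 1)/r]) = CHF 43,497.73

CHF 43,497.73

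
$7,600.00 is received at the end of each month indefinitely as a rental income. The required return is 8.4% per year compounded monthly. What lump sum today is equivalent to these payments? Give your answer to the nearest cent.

Periodic rate r = 0.084/12 per month.
Level perpetuity: PV = PMT / r = 7,600 / (0.084/12) = $1,085,714.29.

$1,085,714.29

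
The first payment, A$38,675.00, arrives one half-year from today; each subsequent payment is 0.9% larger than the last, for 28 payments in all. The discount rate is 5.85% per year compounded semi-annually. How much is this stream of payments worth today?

Periodic rate r = 0.0585/2 per half-year; n is counted in half-years.
Growing ordinary annuity: PV = PMT₁ × [1 − ((1+g)/(1+r))^n] / (r − g) = 38,675 × [1 − ((1+0.009)/(1+r))^28] / (r − 0.009) = A$814,979.13.

A$814,979.13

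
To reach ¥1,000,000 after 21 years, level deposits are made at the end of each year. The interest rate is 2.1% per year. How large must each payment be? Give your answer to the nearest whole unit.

Level ordinary annuity; solve FV = PMT × [((1+r)^n − 1)/r] for PMT.
Periodic rate r = 0.021 per year.
With n = 21: PMT = 1,000,000 / ([((1+r)^n − 1)/r]) = ¥38,379

¥38,379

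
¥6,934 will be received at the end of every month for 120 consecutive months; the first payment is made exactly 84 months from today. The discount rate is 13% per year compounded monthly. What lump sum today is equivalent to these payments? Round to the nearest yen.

¥189,885

Ordinary annuity of 120 payments, first payment at period 84.
Periodic rate r = 0.13/12 per month; n is counted in months.
The ordinary-annuity PV formula values the stream one period before the first payment (period 83); discount that back 83 periods:
PV₀ = 6,934 × [1 − (1+r)^−120] / r × (1+r)^−83 = ¥189,885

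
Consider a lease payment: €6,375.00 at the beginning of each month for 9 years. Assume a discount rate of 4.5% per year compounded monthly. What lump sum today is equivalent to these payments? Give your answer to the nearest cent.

This is an annuity due: 108 payments of €6,375.00 at the beginning of each month.
Periodic rate r = 0.045/12 per month; n is counted in months.
PV = PMT × [(1 − (1+r)^−n)/r] × (1+r) = 6,375 × [1 − (1+r)^−108] / r × (1+r) = €567,400.02

€567,400.02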